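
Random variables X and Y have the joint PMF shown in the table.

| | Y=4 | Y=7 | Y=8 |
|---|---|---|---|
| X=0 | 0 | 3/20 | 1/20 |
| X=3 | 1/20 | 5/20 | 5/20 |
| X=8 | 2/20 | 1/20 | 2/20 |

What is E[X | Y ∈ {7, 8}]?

P(Y ∈ {7, 8}) = 17/20.
Summing X·P(X=x,Y=y) over the conditioning event gives 27/10.
E[X | Y ∈ {7, 8}] = (27/10) / (17/20) = 54/17.

54/17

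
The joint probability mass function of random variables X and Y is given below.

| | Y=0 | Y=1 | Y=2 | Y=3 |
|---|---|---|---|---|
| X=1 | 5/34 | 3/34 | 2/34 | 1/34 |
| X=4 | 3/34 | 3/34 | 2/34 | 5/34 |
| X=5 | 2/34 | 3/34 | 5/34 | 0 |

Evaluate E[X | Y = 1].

10/3

P(Y = 1) = 9/34.
Σ X·P over the event = 1·(3/34) + 4·(3/34) + 5·(3/34) = 15/17.
E[X | Y = 1] = (15/17) / (9/34) = 10/3.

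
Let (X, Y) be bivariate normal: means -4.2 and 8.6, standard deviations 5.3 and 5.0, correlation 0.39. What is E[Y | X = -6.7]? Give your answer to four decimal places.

7.6802

The regression of Y on X has slope ρ·σ_Y/σ_X and passes through (μ_X, μ_Y).
E[Y | X=-6.7] = 8.6 + (0.39)·(5.0/5.3)·(-6.7 − (-4.2)) = 8.6 + (0.36792)·(-2.5) = 7.6802.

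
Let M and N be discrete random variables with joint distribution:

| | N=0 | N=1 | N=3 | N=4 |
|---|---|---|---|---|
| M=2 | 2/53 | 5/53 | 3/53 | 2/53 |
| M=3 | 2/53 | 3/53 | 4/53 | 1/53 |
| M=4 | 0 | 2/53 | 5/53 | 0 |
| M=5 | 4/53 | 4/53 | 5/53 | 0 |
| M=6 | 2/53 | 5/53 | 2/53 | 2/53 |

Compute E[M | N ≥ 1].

171/43

P(N ≥ 1) = 43/53.
Summing M·P(M=x,N=y) over the conditioning event gives 171/53.
E[M | N ≥ 1] = (171/53) / (43/53) = 171/43.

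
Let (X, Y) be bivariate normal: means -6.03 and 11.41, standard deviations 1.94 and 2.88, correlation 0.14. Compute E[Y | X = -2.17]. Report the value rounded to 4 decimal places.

The regression of Y on X has slope ρ·σ_Y/σ_X and passes through (μ_X, μ_Y).
E[Y | X=-2.17] = 11.41 + (0.14)·(2.88/1.94)·(-2.17 − (-6.03)) = 11.41 + (0.207835)·(3.86) = 12.2122.

12.2122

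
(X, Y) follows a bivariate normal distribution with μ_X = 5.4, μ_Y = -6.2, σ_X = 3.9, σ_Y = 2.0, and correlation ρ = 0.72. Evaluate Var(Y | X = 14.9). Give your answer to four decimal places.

1.9264

The conditional variance in a bivariate normal is σ_Y²(1 − ρ²), independent of x.
Var(Y | X=14.9) = (2.0)²·(1 − (0.72)²) = 4·0.4816 = 1.9264.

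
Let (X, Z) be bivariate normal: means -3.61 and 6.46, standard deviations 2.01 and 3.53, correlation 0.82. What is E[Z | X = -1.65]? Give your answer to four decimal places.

9.2826

For a bivariate normal, E[Z | X=x] = μ_Z + ρ·(σ_Z/σ_X)·(x − μ_X).
E[Z | X=-1.65] = 6.46 + (0.82)·(3.53/2.01)·(-1.65 − (-3.61)) = 6.46 + (1.4401)·(1.96) = 9.2826.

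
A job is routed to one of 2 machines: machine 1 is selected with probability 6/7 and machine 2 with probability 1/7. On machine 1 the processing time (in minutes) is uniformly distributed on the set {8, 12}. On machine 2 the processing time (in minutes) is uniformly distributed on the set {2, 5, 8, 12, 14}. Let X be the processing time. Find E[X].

E[X | machine 1] = (8+12)/2 = 10.
E[X | machine 2] = (2+5+8+12+14)/5 = 41/5.
E[X] = (6/7)·(10) + (1/7)·(41/5) = 341/35.

341/35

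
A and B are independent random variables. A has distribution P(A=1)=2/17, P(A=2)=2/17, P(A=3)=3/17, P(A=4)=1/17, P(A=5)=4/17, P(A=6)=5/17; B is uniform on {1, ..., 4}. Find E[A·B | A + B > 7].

P(A + B > 7) = 6/17.
Summing AB·P(x,y) over outcomes with A + B > 7 gives 213/34.
E[A·B | A + B > 7] = (213/34) / (6/17) = 71/4.

71/4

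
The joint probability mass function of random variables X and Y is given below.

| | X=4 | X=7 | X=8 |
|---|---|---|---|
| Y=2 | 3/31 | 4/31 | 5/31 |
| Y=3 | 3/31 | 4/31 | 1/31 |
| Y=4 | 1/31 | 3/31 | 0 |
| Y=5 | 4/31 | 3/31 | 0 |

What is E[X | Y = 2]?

20/3

P(Y = 2) = 12/31.
Σ X·P over the event = 4·(3/31) + 7·(4/31) + 8·(5/31) = 80/31.
E[X | Y = 2] = (80/31) / (12/31) = 20/3.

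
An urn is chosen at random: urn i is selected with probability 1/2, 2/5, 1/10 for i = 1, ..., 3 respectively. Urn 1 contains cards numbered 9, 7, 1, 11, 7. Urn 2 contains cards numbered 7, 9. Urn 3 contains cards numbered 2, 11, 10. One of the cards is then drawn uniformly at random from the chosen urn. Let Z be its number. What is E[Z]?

E[Z | urn 1] = (9+7+1+11+7)/5 = 7.
E[Z | urn 2] = (7+9)/2 = 8.
E[Z | urn 3] = (2+11+10)/3 = 23/3.
By the law of total expectation,
E[Z] = (1/2)·(7) + (2/5)·(8) + (1/10)·(23/3) = 112/15.

112/15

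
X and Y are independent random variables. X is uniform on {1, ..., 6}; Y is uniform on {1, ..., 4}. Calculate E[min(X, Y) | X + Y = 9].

P(X + Y = 9) = 1/12.
Summing min(X,Y)·P(x,y) over outcomes with X + Y = 9 gives 7/24.
E[min(X, Y) | X + Y = 9] = (7/24) / (1/12) = 7/2.

7/2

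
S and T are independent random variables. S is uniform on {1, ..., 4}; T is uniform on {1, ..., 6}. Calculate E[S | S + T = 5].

Outcomes with S + T = 5: (1,4), (2,3), (3,2), (4,1), each with probability 1/24.
E[S | S + T = 5] = (1 + 2 + 3 + 4) / 4 = 5/2.

5/2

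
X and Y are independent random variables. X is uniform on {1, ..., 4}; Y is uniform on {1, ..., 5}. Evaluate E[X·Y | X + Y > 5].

Outcomes with X + Y > 5: (1,5), (2,4), (2,5), (3,3), (3,4), (3,5), (4,2), (4,3), (4,4), (4,5), each with probability 1/20.
E[X·Y | X + Y > 5] = (5 + 8 + 10 + 9 + 12 + 15 + 8 + 12 + 16 + 20) / 10 = 23/2.

23/2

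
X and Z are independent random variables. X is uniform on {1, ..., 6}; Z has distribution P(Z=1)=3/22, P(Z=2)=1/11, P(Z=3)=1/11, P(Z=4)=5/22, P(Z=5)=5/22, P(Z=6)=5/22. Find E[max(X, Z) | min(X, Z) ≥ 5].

P(min(X, Z) ≥ 5) = 5/33.
Summing max(X,Z)·P(x,y) over outcomes with min(X, Z) ≥ 5 gives 115/132.
E[max(X, Z) | min(X, Z) ≥ 5] = (115/132) / (5/33) = 23/4.

23/4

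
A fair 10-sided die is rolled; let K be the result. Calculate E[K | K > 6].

17/2

Given K > 6, K is equally likely to be any of {7, 8, 9, 10}.
E[K | K > 6] = (7 + 8 + 9 + 10) / 4 = 17/2.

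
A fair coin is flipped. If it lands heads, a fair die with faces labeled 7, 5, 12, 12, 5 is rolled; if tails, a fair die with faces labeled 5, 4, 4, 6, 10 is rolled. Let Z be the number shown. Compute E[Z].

7

E[Z | heads] = (7+5+12+12+5)/5 = 41/5.
E[Z | tails] = (5+4+4+6+10)/5 = 29/5.
By the law of total expectation,
E[Z] = (1/2)·(41/5) + (1/2)·(29/5) = 7.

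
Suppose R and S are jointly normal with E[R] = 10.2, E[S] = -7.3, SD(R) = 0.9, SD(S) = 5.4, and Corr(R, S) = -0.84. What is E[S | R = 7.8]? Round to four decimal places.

E[S | R=x] = μ_S + ρ(σ_S/σ_R)(x − μ_R) for jointly normal variables.
E[S | R=7.8] = -7.3 + (-0.84)·(5.4/0.9)·(7.8 − (10.2)) = -7.3 + (-5.04)·(-2.4) = 4.7960.

4.7960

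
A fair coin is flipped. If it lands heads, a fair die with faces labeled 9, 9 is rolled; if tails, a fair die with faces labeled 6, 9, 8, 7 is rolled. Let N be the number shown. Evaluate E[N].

33/4

E[N | heads] = (9+9)/2 = 9.
E[N | tails] = (6+9+8+7)/4 = 15/2.
E[N] = (1/2)·(9) + (1/2)·(15/2) = 33/4.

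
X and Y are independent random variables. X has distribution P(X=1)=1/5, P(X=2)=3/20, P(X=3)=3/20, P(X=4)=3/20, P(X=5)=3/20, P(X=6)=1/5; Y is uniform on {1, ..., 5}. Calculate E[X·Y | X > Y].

P(X > Y) = 1/2.
Summing XY·P(x,y) over outcomes with X > Y gives 123/20.
E[X·Y | X > Y] = (123/20) / (1/2) = 123/10.

123/10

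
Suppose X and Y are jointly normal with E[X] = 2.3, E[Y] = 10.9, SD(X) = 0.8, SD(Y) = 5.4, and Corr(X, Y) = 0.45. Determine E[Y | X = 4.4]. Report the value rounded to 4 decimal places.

17.2788

E[Y | X=x] = μ_Y + ρ(σ_Y/σ_X)(x − μ_X) for jointly normal variables.
E[Y | X=4.4] = 10.9 + (0.45)·(5.4/0.8)·(4.4 − (2.3)) = 10.9 + (3.0375)·(2.1) = 17.2788.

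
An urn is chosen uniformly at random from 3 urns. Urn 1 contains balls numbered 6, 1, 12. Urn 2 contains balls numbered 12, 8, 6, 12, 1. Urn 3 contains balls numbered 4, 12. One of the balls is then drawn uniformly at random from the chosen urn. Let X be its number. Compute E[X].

332/45

E[X | urn 1] = (6+1+12)/3 = 19/3.
E[X | urn 2] = (12+8+6+12+1)/5 = 39/5.
E[X | urn 3] = (4+12)/2 = 8.
E[X] = (1/3)·(19/3) + (1/3)·(39/5) + (1/3)·(8) = 332/45.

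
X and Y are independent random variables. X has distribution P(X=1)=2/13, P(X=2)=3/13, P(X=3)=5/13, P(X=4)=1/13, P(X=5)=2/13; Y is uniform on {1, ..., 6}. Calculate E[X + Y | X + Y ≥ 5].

436/61

P(X + Y ≥ 5) = 61/78.
Summing (X+Y)·P(x,y) over outcomes with X + Y ≥ 5 gives 218/39.
E[X + Y | X + Y ≥ 5] = (218/39) / (61/78) = 436/61.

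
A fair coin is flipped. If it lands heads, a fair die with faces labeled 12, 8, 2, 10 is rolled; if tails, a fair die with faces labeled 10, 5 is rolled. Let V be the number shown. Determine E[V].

31/4

E[V | heads] = (12+8+2+10)/4 = 8.
E[V | tails] = (10+5)/2 = 15/2.
E[V] = (1/2)·(8) + (1/2)·(15/2) = 31/4.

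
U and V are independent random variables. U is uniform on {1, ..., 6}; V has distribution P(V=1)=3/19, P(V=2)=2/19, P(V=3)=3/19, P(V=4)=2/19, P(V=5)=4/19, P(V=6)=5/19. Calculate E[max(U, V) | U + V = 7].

98/19

P(U + V = 7) = 1/6.
Summing max(U,V)·P(x,y) over outcomes with U + V = 7 gives 49/57.
E[max(U, V) | U + V = 7] = (49/57) / (1/6) = 98/19.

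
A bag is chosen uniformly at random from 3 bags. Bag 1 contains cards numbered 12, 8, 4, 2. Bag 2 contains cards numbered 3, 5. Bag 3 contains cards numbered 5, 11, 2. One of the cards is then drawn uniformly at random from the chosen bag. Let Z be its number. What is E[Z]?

E[Z | bag 1] = (12+8+4+2)/4 = 13/2.
E[Z | bag 2] = (3+5)/2 = 4.
E[Z | bag 3] = (5+11+2)/3 = 6.
E[Z] = (1/3)·(13/2) + (1/3)·(4) + (1/3)·(6) = 11/2.

11/2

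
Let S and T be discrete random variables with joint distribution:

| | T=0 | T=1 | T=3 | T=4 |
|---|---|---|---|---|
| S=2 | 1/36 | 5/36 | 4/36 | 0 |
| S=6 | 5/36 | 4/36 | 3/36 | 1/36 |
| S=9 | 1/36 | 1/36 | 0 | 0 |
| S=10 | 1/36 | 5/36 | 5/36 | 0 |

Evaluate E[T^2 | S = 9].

1/2

P(S = 9) = 1/18.
Σ T^2·P over the event = 0·(1/36) + 1·(1/36) = 1/36.
E[T^2 | S = 9] = (1/36) / (1/18) = 1/2.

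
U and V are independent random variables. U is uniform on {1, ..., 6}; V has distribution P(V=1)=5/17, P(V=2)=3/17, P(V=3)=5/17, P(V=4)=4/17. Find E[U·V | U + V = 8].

175/12

P(U + V = 8) = 2/17.
Summing UV·P(x,y) over outcomes with U + V = 8 gives 175/102.
E[U·V | U + V = 8] = (175/102) / (2/17) = 175/12.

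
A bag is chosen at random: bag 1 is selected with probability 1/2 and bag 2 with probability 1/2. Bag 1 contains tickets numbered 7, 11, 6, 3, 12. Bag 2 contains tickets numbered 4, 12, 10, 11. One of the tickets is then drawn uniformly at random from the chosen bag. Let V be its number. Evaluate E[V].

E[V | bag 1] = (7+11+6+3+12)/5 = 39/5.
E[V | bag 2] = (4+12+10+11)/4 = 37/4.
By the law of total expectation,
E[V] = (1/2)·(39/5) + (1/2)·(37/4) = 341/40.

341/40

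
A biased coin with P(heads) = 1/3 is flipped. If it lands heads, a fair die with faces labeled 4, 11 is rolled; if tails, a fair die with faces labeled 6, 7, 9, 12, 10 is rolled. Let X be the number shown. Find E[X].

E[X | heads] = (4+11)/2 = 15/2.
E[X | tails] = (6+7+9+12+10)/5 = 44/5.
By the law of total expectation,
E[X] = (1/3)·(15/2) + (2/3)·(44/5) = 251/30.

251/30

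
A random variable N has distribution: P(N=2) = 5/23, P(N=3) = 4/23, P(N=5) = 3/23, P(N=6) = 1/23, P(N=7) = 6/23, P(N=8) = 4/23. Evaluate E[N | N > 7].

8

P(N > 7) = 4/23.
Σ over the event: 8·4/23 = 32/23.
E[N | N > 7] = (32/23) / (4/23) = 8.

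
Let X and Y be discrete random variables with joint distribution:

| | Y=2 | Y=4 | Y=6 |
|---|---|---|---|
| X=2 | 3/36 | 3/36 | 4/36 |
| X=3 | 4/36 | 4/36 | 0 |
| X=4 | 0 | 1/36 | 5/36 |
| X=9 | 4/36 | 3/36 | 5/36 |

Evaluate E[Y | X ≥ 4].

14/3

P(X ≥ 4) = 1/2.
Σ Y·P over the event = 4·(1/36) + 6·(5/36) + 2·(4/36) + 4·(3/36) + 6·(5/36) = 7/3.
E[Y | X ≥ 4] = (7/3) / (1/2) = 14/3.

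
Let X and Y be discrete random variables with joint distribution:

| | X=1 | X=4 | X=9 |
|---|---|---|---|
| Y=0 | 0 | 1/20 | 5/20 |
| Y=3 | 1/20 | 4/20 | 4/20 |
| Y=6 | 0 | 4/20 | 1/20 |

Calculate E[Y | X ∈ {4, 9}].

P(X ∈ {4, 9}) = 19/20.
Σ Y·P over the event = 0·(1/20) + 3·(4/20) + 6·(4/20) + 0·(5/20) + 3·(4/20) + 6·(1/20) = 27/10.
E[Y | X ∈ {4, 9}] = (27/10) / (19/20) = 54/19.

54/19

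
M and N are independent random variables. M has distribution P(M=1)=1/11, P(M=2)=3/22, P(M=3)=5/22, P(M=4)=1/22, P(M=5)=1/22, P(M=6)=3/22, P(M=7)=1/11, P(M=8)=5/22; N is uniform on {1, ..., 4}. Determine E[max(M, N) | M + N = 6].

P(M + N = 6) = 5/44.
Summing max(M,N)·P(x,y) over outcomes with M + N = 6 gives 9/22.
E[max(M, N) | M + N = 6] = (9/22) / (5/44) = 18/5.

18/5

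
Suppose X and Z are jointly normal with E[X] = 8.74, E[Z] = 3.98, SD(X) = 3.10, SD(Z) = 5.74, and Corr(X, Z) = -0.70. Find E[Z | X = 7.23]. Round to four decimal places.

For a bivariate normal, E[Z | X=x] = μ_Z + ρ·(σ_Z/σ_X)·(x − μ_X).
E[Z | X=7.23] = 3.98 + (-0.70)·(5.74/3.10)·(7.23 − (8.74)) = 3.98 + (-1.29613)·(-1.51) = 5.9372.

5.9372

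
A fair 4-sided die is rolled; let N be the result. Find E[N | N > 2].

7/2

Given N > 2, N is equally likely to be any of {3, 4}.
E[N | N > 2] = (3 + 4) / 2 = 7/2.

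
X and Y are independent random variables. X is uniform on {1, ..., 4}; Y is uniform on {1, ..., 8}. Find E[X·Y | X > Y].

Outcomes with X > Y: (2,1), (3,1), (3,2), (4,1), (4,2), (4,3), each with probability 1/32.
E[X·Y | X > Y] = (2 + 3 + 6 + 4 + 8 + 12) / 6 = 35/6.

35/6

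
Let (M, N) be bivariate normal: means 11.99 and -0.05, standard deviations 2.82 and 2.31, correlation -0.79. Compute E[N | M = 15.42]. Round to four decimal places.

E[N | M=x] = μ_N + ρ(σ_N/σ_M)(x − μ_M) for jointly normal variables.
E[N | M=15.42] = -0.05 + (-0.79)·(2.31/2.82)·(15.42 − (11.99)) = -0.05 + (-0.647128)·(3.43) = -2.2696.

-2.2696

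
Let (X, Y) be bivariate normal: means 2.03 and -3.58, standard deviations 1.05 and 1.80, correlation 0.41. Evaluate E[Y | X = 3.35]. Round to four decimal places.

-2.6522

For a bivariate normal, E[Y | X=x] = μ_Y + ρ·(σ_Y/σ_X)·(x − μ_X).
E[Y | X=3.35] = -3.58 + (0.41)·(1.80/1.05)·(3.35 − (2.03)) = -3.58 + (0.70286)·(1.32) = -2.6522.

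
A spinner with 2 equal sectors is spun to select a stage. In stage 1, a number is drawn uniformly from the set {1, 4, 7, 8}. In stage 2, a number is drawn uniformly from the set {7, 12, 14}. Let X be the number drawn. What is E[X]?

E[X | stage 1] = (1+4+7+8)/4 = 5.
E[X | stage 2] = (7+12+14)/3 = 11.
By the law of total expectation,
E[X] = (1/2)·(5) + (1/2)·(11) = 8.

8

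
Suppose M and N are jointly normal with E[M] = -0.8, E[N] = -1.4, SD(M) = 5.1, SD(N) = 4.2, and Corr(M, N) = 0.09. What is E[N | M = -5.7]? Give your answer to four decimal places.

-1.7632

For a bivariate normal, E[N | M=x] = μ_N + ρ·(σ_N/σ_M)·(x − μ_M).
E[N | M=-5.7] = -1.4 + (0.09)·(4.2/5.1)·(-5.7 − (-0.8)) = -1.4 + (0.074118)·(-4.9) = -1.7632.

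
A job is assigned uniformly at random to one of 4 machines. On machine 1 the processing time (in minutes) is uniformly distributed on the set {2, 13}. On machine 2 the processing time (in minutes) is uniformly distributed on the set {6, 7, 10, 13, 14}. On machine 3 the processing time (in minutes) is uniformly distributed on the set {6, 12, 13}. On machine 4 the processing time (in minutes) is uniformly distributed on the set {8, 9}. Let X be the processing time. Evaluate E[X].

109/12

E[X | machine 1] = (2+13)/2 = 15/2.
E[X | machine 2] = (6+7+10+13+14)/5 = 10.
E[X | machine 3] = (6+12+13)/3 = 31/3.
E[X | machine 4] = (8+9)/2 = 17/2.
E[X] = (1/4)·(15/2) + (1/4)·(10) + (1/4)·(31/3) + (1/4)·(17/2) = 109/12.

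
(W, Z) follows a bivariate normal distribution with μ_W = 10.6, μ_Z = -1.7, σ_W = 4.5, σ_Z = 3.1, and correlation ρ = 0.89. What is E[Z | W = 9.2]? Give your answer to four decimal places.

-2.5584

E[Z | W=x] = μ_Z + ρ(σ_Z/σ_W)(x − μ_W) for jointly normal variables.
E[Z | W=9.2] = -1.7 + (0.89)·(3.1/4.5)·(9.2 − (10.6)) = -1.7 + (0.61311)·(-1.4) = -2.5584.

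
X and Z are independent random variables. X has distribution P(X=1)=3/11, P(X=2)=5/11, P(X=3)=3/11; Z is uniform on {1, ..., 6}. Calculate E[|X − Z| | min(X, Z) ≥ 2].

P(min(X, Z) ≥ 2) = 20/33.
Summing |X−Z|·P(x,y) over outcomes with min(X, Z) ≥ 2 gives 71/66.
E[|X − Z| | min(X, Z) ≥ 2] = (71/66) / (20/33) = 71/40.

71/40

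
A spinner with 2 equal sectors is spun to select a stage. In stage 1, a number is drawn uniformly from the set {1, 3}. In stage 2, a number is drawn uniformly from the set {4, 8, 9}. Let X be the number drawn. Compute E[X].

9/2

E[X | stage 1] = (1+3)/2 = 2.
E[X | stage 2] = (4+8+9)/3 = 7.
By the law of total expectation,
E[X] = (1/2)·(2) + (1/2)·(7) = 9/2.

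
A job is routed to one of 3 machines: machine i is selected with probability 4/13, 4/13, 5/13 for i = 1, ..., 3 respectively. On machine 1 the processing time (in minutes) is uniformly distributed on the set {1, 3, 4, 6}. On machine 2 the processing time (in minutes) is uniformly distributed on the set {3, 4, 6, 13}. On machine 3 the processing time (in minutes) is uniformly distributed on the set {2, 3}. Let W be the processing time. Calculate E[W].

E[W | machine 1] = (1+3+4+6)/4 = 7/2.
E[W | machine 2] = (3+4+6+13)/4 = 13/2.
E[W | machine 3] = (2+3)/2 = 5/2.
E[W] = (4/13)·(7/2) + (4/13)·(13/2) + (5/13)·(5/2) = 105/26.

105/26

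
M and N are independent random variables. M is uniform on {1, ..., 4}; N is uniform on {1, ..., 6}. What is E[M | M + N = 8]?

Outcomes with M + N = 8: (2,6), (3,5), (4,4), each with probability 1/24.
E[M | M + N = 8] = (2 + 3 + 4) / 3 = 3.

3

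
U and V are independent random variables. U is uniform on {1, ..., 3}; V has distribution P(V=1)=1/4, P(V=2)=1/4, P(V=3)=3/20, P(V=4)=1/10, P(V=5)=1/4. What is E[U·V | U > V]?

P(U > V) = 1/4.
Summing UV·P(x,y) over outcomes with U > V gives 11/12.
E[U·V | U > V] = (11/12) / (1/4) = 11/3.

11/3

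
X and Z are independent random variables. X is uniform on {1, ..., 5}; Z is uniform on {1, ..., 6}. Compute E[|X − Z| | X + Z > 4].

P(X + Z > 4) = 4/5.
Summing |X−Z|·P(x,y) over outcomes with X + Z > 4 gives 49/30.
E[|X − Z| | X + Z > 4] = (49/30) / (4/5) = 49/24.

49/24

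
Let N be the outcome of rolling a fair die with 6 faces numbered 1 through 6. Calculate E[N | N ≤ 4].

Given N ≤ 4, N is equally likely to be any of {1, 2, 3, 4}.
E[N | N ≤ 4] = (1 + 2 + 3 + 4) / 4 = 5/2.

5/2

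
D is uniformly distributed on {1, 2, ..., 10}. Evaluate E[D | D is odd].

5

Given D is odd, D is equally likely to be any of {1, 3, 5, 7, 9}.
E[D | D is odd] = (1 + 3 + 5 + 7 + 9) / 5 = 5.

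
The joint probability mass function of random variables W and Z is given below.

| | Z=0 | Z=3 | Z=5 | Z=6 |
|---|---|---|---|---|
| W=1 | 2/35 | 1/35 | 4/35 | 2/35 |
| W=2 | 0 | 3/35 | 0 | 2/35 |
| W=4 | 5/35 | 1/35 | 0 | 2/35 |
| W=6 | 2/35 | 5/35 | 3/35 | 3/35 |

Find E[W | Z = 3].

P(Z = 3) = 2/7.
Summing W·P(W=x,Z=y) over the conditioning event gives 41/35.
E[W | Z = 3] = (41/35) / (2/7) = 41/10.

41/10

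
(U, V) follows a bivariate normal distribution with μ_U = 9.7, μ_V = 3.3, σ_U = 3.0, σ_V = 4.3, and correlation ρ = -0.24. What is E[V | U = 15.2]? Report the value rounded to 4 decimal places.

1.4080

For a bivariate normal, E[V | U=x] = μ_V + ρ·(σ_V/σ_U)·(x − μ_U).
E[V | U=15.2] = 3.3 + (-0.24)·(4.3/3.0)·(15.2 − (9.7)) = 3.3 + (-0.344)·(5.5) = 1.4080.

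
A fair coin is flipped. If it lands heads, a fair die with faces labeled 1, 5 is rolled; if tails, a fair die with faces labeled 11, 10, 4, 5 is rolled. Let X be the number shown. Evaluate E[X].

21/4

E[X | heads] = (1+5)/2 = 3.
E[X | tails] = (11+10+4+5)/4 = 15/2.
By the law of total expectation,
E[X] = (1/2)·(3) + (1/2)·(15/2) = 21/4.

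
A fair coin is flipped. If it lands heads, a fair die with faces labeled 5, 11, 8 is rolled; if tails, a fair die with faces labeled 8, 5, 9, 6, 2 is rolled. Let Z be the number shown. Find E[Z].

7

E[Z | heads] = (5+11+8)/3 = 8.
E[Z | tails] = (8+5+9+6+2)/5 = 6.
By the law of total expectation,
E[Z] = (1/2)·(8) + (1/2)·(6) = 7.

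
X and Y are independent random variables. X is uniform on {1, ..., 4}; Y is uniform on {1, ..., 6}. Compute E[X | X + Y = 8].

Outcomes with X + Y = 8: (2,6), (3,5), (4,4), each with probability 1/24.
E[X | X + Y = 8] = (2 + 3 + 4) / 3 = 3.

3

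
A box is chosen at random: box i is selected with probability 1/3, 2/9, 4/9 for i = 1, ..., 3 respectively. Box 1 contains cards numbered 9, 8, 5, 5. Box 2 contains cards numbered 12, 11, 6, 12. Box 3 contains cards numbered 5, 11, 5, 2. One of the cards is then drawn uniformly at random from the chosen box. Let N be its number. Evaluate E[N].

85/12

E[N | box 1] = (9+8+5+5)/4 = 27/4.
E[N | box 2] = (12+11+6+12)/4 = 41/4.
E[N | box 3] = (5+11+5+2)/4 = 23/4.
E[N] = (1/3)·(27/4) + (2/9)·(41/4) + (4/9)·(23/4) = 85/12.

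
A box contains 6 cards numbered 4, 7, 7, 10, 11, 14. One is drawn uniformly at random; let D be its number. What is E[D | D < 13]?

39/5

P(D < 13) = 5/6.
Σ over the event: 4·1/6 + 7·1/3 + 10·1/6 + 11·1/6 = 13/2.
E[D | D < 13] = (13/2) / (5/6) = 39/5.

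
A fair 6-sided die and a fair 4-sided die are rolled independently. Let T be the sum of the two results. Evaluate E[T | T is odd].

P(T is odd) = 1/2.
Σ over the event: 3·1/12 + 5·1/6 + 7·1/6 + 9·1/12 = 3.
E[T | T is odd] = (3) / (1/2) = 6.

6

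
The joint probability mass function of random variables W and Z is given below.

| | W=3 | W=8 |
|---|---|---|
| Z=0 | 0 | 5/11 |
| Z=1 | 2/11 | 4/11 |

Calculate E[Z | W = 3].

P(W = 3) = 2/11.
Σ Z·P over the event = 1·(2/11) = 2/11.
E[Z | W = 3] = (2/11) / (2/11) = 1.

1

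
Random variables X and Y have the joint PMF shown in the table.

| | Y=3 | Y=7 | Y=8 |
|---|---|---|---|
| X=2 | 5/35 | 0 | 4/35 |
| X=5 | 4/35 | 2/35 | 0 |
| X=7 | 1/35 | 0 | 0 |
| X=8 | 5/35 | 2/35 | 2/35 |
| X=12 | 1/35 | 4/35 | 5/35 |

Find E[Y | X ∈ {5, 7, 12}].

P(X ∈ {5, 7, 12}) = 17/35.
Summing Y·P(X=x,Y=y) over the conditioning event gives 20/7.
E[Y | X ∈ {5, 7, 12}] = (20/7) / (17/35) = 100/17.

100/17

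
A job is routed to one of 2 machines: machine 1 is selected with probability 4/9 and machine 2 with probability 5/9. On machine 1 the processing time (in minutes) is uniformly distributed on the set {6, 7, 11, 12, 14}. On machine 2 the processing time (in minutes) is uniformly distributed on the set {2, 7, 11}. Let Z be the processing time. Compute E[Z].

E[Z | machine 1] = (6+7+11+12+14)/5 = 10.
E[Z | machine 2] = (2+7+11)/3 = 20/3.
E[Z] = (4/9)·(10) + (5/9)·(20/3) = 220/27.

220/27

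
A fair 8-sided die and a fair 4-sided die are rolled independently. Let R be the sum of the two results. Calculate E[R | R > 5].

92/11

P(R > 5) = 11/16.
Σ over the event: 6·1/8 + 7·1/8 + 8·1/8 + 9·1/8 + 10·3/32 + 11·1/16 + 12·1/32 = 23/4.
E[R | R > 5] = (23/4) / (11/16) = 92/11.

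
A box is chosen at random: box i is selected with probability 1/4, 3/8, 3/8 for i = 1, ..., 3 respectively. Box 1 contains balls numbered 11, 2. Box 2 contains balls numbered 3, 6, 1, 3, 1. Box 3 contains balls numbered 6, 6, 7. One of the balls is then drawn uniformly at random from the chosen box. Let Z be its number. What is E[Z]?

101/20

E[Z | box 1] = (11+2)/2 = 13/2.
E[Z | box 2] = (3+6+1+3+1)/5 = 14/5.
E[Z | box 3] = (6+6+7)/3 = 19/3.
By the law of total expectation,
E[Z] = (1/4)·(13/2) + (3/8)·(14/5) + (3/8)·(19/3) = 101/20.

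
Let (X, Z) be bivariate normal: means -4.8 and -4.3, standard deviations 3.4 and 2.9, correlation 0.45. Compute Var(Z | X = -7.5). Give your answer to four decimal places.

For a bivariate normal, Var(Z | X=x) = σ_Z²(1 − ρ²).
Var(Z | X=-7.5) = (2.9)²·(1 − (0.45)²) = 8.41·0.7975 = 6.7070.

6.7070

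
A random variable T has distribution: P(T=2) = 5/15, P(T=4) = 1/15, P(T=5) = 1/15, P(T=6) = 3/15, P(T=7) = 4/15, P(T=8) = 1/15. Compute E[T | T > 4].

P(T > 4) = 3/5.
Σ over the event: 5·1/15 + 6·1/5 + 7·4/15 + 8·1/15 = 59/15.
E[T | T > 4] = (59/15) / (3/5) = 59/9.

59/9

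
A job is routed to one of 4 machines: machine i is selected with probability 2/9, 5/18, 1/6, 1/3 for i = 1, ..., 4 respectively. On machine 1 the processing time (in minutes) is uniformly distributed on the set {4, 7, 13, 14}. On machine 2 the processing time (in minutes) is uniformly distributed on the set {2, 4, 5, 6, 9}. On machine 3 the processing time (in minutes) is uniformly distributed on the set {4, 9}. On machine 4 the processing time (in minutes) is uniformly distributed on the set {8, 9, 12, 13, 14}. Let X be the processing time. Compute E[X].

E[X | machine 1] = (4+7+13+14)/4 = 19/2.
E[X | machine 2] = (2+4+5+6+9)/5 = 26/5.
E[X | machine 3] = (4+9)/2 = 13/2.
E[X | machine 4] = (8+9+12+13+14)/5 = 56/5.
By the law of total expectation,
E[X] = (2/9)·(19/2) + (5/18)·(26/5) + (1/6)·(13/2) + (1/3)·(56/5) = 1507/180.

1507/180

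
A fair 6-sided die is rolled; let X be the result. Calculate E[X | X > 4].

Given X > 4, X is equally likely to be any of {5, 6}.
E[X | X > 4] = (5 + 6) / 2 = 11/2.

11/2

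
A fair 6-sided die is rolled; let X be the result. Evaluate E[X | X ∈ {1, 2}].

3/2

P(X ∈ {1, 2}) = 1/3.
Σ over the event: 1·1/6 + 2·1/6 = 1/2.
E[X | X ∈ {1, 2}] = (1/2) / (1/3) = 3/2.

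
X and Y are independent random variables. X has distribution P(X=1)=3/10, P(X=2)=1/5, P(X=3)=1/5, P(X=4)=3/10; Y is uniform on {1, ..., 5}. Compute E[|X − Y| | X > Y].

26/15

P(X > Y) = 3/10.
Summing |X−Y|·P(x,y) over outcomes with X > Y gives 13/25.
E[|X − Y| | X > Y] = (13/25) / (3/10) = 26/15.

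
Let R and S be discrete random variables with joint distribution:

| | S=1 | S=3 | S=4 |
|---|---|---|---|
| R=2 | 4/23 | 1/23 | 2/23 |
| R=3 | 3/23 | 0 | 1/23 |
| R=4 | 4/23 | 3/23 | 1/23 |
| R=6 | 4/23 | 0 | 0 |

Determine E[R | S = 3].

7/2

P(S = 3) = 4/23.
Σ R·P over the event = 2·(1/23) + 4·(3/23) = 14/23.
E[R | S = 3] = (14/23) / (4/23) = 7/2.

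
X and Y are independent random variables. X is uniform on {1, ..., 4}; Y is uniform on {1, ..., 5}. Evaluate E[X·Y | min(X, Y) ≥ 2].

21/2

P(min(X, Y) ≥ 2) = 3/5.
Summing XY·P(x,y) over outcomes with min(X, Y) ≥ 2 gives 63/10.
E[X·Y | min(X, Y) ≥ 2] = (63/10) / (3/5) = 21/2.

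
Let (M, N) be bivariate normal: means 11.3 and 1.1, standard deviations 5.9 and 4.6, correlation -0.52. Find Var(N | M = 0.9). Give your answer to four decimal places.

15.4383

Var(N | M=x) = (1 − ρ²)·σ_N².
Var(N | M=0.9) = (4.6)²·(1 − (-0.52)²) = 21.16·0.7296 = 15.4383.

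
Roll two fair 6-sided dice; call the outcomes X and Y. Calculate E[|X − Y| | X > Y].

P(X > Y) = 5/12.
Summing |X−Y|·P(x,y) over outcomes with X > Y gives 35/36.
E[|X − Y| | X > Y] = (35/36) / (5/12) = 7/3.

7/3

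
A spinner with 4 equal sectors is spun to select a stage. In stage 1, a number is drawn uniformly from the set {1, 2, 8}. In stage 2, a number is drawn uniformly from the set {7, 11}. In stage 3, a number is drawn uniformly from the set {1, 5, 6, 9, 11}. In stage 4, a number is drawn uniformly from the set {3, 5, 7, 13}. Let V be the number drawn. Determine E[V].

391/60

E[V | stage 1] = (1+2+8)/3 = 11/3.
E[V | stage 2] = (7+11)/2 = 9.
E[V | stage 3] = (1+5+6+9+11)/5 = 32/5.
E[V | stage 4] = (3+5+7+13)/4 = 7.
E[V] = (1/4)·(11/3) + (1/4)·(9) + (1/4)·(32/5) + (1/4)·(7) = 391/60.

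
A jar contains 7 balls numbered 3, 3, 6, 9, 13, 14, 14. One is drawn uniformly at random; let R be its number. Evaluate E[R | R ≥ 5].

P(R ≥ 5) = 5/7.
Σ over the event: 6·1/7 + 9·1/7 + 13·1/7 + 14·2/7 = 8.
E[R | R ≥ 5] = (8) / (5/7) = 56/5.

56/5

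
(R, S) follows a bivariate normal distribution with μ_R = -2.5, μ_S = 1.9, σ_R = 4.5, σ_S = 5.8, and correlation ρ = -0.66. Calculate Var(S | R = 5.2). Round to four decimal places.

18.9864

For a bivariate normal, Var(S | R=x) = σ_S²(1 − ρ²).
Var(S | R=5.2) = (5.8)²·(1 − (-0.66)²) = 33.64·0.5644 = 18.9864.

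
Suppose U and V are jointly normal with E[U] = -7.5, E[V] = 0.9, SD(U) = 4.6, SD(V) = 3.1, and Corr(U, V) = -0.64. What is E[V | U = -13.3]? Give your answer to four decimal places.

The regression of V on U has slope ρ·σ_V/σ_U and passes through (μ_U, μ_V).
E[V | U=-13.3] = 0.9 + (-0.64)·(3.1/4.6)·(-13.3 − (-7.5)) = 0.9 + (-0.431304)·(-5.8) = 3.4016.

3.4016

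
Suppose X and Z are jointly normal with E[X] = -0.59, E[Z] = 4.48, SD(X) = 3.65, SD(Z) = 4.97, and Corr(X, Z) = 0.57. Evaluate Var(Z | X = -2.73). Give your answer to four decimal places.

Var(Z | X=x) = (1 − ρ²)·σ_Z².
Var(Z | X=-2.73) = (4.97)²·(1 − (0.57)²) = 24.7009·0.6751 = 16.6756.

16.6756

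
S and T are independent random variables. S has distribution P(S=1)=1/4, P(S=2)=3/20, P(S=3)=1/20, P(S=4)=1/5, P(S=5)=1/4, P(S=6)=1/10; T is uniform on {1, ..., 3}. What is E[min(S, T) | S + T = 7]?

24/11

P(S + T = 7) = 11/60.
Summing min(S,T)·P(x,y) over outcomes with S + T = 7 gives 2/5.
E[min(S, T) | S + T = 7] = (2/5) / (11/60) = 24/11.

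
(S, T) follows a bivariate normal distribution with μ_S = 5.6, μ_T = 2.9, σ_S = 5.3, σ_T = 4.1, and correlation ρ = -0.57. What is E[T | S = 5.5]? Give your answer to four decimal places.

2.9441

For a bivariate normal, E[T | S=x] = μ_T + ρ·(σ_T/σ_S)·(x − μ_S).
E[T | S=5.5] = 2.9 + (-0.57)·(4.1/5.3)·(5.5 − (5.6)) = 2.9 + (-0.44094)·(-0.1) = 2.9441.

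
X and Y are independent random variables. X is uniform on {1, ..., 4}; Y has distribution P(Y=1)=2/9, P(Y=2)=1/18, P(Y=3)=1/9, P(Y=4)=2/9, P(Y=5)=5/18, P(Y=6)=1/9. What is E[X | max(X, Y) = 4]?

P(max(X, Y) = 4) = 23/72.
Summing X·P(x,y) over outcomes with max(X, Y) = 4 gives 17/18.
E[X | max(X, Y) = 4] = (17/18) / (23/72) = 68/23.

68/23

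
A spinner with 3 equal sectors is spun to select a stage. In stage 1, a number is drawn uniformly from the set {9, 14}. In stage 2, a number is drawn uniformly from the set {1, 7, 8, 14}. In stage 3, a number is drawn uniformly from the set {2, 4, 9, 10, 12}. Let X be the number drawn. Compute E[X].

E[X | stage 1] = (9+14)/2 = 23/2.
E[X | stage 2] = (1+7+8+14)/4 = 15/2.
E[X | stage 3] = (2+4+9+10+12)/5 = 37/5.
By the law of total expectation,
E[X] = (1/3)·(23/2) + (1/3)·(15/2) + (1/3)·(37/5) = 44/5.

44/5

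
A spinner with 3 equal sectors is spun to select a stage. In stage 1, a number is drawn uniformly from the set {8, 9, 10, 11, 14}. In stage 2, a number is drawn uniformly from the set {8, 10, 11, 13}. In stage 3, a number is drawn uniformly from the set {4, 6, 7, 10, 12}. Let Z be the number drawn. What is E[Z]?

287/30

E[Z | stage 1] = (8+9+10+11+14)/5 = 52/5.
E[Z | stage 2] = (8+10+11+13)/4 = 21/2.
E[Z | stage 3] = (4+6+7+10+12)/5 = 39/5.
E[Z] = (1/3)·(52/5) + (1/3)·(21/2) + (1/3)·(39/5) = 287/30.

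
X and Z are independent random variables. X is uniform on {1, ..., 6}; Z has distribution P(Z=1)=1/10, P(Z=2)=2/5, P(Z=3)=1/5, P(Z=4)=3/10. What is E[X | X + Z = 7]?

P(X + Z = 7) = 1/6.
Summing X·P(x,y) over outcomes with X + Z = 7 gives 43/60.
E[X | X + Z = 7] = (43/60) / (1/6) = 43/10.

43/10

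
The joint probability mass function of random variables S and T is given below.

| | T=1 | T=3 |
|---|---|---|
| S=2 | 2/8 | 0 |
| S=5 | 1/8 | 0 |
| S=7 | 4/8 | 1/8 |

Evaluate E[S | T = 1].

37/7

P(T = 1) = 7/8.
Σ S·P over the event = 2·(2/8) + 5·(1/8) + 7·(4/8) = 37/8.
E[S | T = 1] = (37/8) / (7/8) = 37/7.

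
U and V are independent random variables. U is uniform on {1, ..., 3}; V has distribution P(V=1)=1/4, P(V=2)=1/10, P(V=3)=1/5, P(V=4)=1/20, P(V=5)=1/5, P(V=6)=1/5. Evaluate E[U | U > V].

31/12

P(U > V) = 1/5.
Summing U·P(x,y) over outcomes with U > V gives 31/60.
E[U | U > V] = (31/60) / (1/5) = 31/12.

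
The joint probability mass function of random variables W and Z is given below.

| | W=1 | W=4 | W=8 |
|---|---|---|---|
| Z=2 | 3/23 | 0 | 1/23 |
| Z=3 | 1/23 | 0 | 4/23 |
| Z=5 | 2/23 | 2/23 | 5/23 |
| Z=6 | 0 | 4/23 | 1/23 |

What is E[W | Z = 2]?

P(Z = 2) = 4/23.
Σ W·P over the event = 1·(3/23) + 8·(1/23) = 11/23.
E[W | Z = 2] = (11/23) / (4/23) = 11/4.

11/4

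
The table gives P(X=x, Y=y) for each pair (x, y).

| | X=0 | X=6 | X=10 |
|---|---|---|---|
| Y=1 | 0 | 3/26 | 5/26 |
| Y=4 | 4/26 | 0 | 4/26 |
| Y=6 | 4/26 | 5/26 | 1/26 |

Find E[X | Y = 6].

4

P(Y = 6) = 5/13.
Σ X·P over the event = 0·(4/26) + 6·(5/26) + 10·(1/26) = 20/13.
E[X | Y = 6] = (20/13) / (5/13) = 4.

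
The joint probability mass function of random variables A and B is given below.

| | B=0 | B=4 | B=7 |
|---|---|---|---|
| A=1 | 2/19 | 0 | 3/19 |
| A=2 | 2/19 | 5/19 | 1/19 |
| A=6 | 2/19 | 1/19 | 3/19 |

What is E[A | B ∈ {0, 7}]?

P(B ∈ {0, 7}) = 13/19.
Σ A·P over the event = 1·(2/19) + 1·(3/19) + 2·(2/19) + 2·(1/19) + 6·(2/19) + 6·(3/19) = 41/19.
E[A | B ∈ {0, 7}] = (41/19) / (13/19) = 41/13.

41/13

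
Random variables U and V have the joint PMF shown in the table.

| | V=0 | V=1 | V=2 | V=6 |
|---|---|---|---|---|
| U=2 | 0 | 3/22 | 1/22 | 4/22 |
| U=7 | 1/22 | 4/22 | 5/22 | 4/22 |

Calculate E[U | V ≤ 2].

P(V ≤ 2) = 7/11.
Σ U·P over the event = 2·(3/22) + 2·(1/22) + 7·(1/22) + 7·(4/22) + 7·(5/22) = 39/11.
E[U | V ≤ 2] = (39/11) / (7/11) = 39/7.

39/7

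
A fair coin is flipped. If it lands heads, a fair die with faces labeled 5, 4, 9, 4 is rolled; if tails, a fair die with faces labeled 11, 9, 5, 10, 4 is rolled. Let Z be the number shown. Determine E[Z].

E[Z | heads] = (5+4+9+4)/4 = 11/2.
E[Z | tails] = (11+9+5+10+4)/5 = 39/5.
E[Z] = (1/2)·(11/2) + (1/2)·(39/5) = 133/20.

133/20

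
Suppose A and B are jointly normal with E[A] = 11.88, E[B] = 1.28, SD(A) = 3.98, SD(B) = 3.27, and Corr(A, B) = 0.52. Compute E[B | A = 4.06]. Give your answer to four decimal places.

-2.0610

For a bivariate normal, E[B | A=x] = μ_B + ρ·(σ_B/σ_A)·(x − μ_A).
E[B | A=4.06] = 1.28 + (0.52)·(3.27/3.98)·(4.06 − (11.88)) = 1.28 + (0.42724)·(-7.82) = -2.0610.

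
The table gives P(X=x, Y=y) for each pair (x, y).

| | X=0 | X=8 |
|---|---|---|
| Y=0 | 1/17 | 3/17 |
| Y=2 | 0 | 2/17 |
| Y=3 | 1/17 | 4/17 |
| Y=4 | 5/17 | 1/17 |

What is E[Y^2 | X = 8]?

P(X = 8) = 10/17.
Σ Y^2·P over the event = 0·(3/17) + 4·(2/17) + 9·(4/17) + 16·(1/17) = 60/17.
E[Y^2 | X = 8] = (60/17) / (10/17) = 6.

6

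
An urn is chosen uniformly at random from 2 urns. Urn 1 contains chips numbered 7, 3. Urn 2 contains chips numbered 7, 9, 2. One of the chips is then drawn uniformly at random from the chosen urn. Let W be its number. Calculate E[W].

11/2

E[W | urn 1] = (7+3)/2 = 5.
E[W | urn 2] = (7+9+2)/3 = 6.
By the law of total expectation,
E[W] = (1/2)·(5) + (1/2)·(6) = 11/2.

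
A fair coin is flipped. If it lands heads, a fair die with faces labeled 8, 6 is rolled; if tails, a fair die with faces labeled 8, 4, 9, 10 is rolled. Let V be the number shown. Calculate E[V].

59/8

E[V | heads] = (8+6)/2 = 7.
E[V | tails] = (8+4+9+10)/4 = 31/4.
E[V] = (1/2)·(7) + (1/2)·(31/4) = 59/8.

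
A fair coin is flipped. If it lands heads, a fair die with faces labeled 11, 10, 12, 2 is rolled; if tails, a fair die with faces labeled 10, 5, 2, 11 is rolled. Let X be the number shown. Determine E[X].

63/8

E[X | heads] = (11+10+12+2)/4 = 35/4.
E[X | tails] = (10+5+2+11)/4 = 7.
E[X] = (1/2)·(35/4) + (1/2)·(7) = 63/8.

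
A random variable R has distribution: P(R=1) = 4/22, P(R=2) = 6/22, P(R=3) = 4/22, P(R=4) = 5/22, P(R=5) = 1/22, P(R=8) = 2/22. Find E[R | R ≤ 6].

P(R ≤ 6) = 10/11.
Σ over the event: 1·2/11 + 2·3/11 + 3·2/11 + 4·5/22 + 5·1/22 = 53/22.
E[R | R ≤ 6] = (53/22) / (10/11) = 53/20.

53/20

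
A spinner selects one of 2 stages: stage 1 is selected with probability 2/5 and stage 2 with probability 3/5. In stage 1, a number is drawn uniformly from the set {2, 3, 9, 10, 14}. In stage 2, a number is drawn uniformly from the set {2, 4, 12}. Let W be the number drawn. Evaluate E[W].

166/25

E[W | stage 1] = (2+3+9+10+14)/5 = 38/5.
E[W | stage 2] = (2+4+12)/3 = 6.
E[W] = (2/5)·(38/5) + (3/5)·(6) = 166/25.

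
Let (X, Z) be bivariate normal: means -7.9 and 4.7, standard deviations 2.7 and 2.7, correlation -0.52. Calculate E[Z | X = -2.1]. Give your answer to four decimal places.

E[Z | X=x] = μ_Z + ρ(σ_Z/σ_X)(x − μ_X) for jointly normal variables.
E[Z | X=-2.1] = 4.7 + (-0.52)·(2.7/2.7)·(-2.1 − (-7.9)) = 4.7 + (-0.52)·(5.8) = 1.6840.

1.6840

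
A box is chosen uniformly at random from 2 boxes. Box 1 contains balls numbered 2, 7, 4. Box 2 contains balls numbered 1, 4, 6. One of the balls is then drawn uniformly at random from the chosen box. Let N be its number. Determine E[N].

E[N | box 1] = (2+7+4)/3 = 13/3.
E[N | box 2] = (1+4+6)/3 = 11/3.
E[N] = (1/2)·(13/3) + (1/2)·(11/3) = 4.

4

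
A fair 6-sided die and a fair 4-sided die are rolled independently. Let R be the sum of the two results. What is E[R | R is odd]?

P(R is odd) = 1/2.
Σ over the event: 3·1/12 + 5·1/6 + 7·1/6 + 9·1/12 = 3.
E[R | R is odd] = (3) / (1/2) = 6.

6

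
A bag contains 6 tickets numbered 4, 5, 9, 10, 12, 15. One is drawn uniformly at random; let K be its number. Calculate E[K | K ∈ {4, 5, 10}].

P(K ∈ {4, 5, 10}) = 1/2.
Σ over the event: 4·1/6 + 5·1/6 + 10·1/6 = 19/6.
E[K | K ∈ {4, 5, 10}] = (19/6) / (1/2) = 19/3.

19/3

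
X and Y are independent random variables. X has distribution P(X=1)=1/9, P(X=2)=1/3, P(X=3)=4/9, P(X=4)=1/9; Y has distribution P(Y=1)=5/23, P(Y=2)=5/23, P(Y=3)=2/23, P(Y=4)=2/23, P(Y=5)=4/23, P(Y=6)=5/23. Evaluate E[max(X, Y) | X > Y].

198/67

P(X > Y) = 67/207.
Summing max(X,Y)·P(x,y) over outcomes with X > Y gives 22/23.
E[max(X, Y) | X > Y] = (22/23) / (67/207) = 198/67.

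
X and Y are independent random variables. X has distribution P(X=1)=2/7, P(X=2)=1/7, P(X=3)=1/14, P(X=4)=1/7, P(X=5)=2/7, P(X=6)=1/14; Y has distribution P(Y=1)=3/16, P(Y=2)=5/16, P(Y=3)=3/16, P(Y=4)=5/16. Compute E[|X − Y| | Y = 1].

31/14

P(Y = 1) = 3/16.
Summing |X−Y|·P(x,y) over outcomes with Y = 1 gives 93/224.
E[|X − Y| | Y = 1] = (93/224) / (3/16) = 31/14.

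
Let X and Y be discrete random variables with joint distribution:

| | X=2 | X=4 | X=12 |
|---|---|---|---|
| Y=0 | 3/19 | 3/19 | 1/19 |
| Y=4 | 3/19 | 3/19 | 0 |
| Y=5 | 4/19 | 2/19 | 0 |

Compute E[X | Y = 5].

8/3

P(Y = 5) = 6/19.
Σ X·P over the event = 2·(4/19) + 4·(2/19) = 16/19.
E[X | Y = 5] = (16/19) / (6/19) = 8/3.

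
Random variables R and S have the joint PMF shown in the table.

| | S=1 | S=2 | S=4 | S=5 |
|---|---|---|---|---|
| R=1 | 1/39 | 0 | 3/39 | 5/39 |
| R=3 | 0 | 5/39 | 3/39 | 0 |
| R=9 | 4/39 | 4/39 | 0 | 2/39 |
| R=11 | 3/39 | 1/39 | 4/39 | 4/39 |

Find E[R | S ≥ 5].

67/11

P(S ≥ 5) = 11/39.
Summing R·P(R=x,S=y) over the conditioning event gives 67/39.
E[R | S ≥ 5] = (67/39) / (11/39) = 67/11.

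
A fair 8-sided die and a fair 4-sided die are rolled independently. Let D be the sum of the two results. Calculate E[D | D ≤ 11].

P(D ≤ 11) = 31/32.
E[D | D ≤ 11] = (53/8) / (31/32) = 212/31.

212/31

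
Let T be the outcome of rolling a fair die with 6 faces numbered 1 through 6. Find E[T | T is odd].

Given T is odd, T is equally likely to be any of {1, 3, 5}.
E[T | T is odd] = (1 + 3 + 5) / 3 = 3.

3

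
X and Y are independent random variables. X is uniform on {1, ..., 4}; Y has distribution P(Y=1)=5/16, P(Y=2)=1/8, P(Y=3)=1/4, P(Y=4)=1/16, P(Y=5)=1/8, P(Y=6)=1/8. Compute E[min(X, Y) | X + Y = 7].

P(X + Y = 7) = 9/64.
Summing min(X,Y)·P(x,y) over outcomes with X + Y = 7 gives 21/64.
E[min(X, Y) | X + Y = 7] = (21/64) / (9/64) = 7/3.

7/3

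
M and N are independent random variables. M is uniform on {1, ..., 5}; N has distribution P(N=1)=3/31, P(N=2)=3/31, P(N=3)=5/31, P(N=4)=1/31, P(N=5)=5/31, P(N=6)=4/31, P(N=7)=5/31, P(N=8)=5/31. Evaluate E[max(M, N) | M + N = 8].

113/20

P(M + N = 8) = 4/31.
Summing max(M,N)·P(x,y) over outcomes with M + N = 8 gives 113/155.
E[max(M, N) | M + N = 8] = (113/155) / (4/31) = 113/20.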